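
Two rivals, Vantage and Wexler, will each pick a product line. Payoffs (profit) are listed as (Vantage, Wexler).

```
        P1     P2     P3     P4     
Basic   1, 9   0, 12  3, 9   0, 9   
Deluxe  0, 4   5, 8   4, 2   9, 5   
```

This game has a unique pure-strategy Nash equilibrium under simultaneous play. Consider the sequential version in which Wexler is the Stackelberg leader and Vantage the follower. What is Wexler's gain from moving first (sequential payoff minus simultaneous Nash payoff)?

Vantage best-responds to each possible Wexler move:
- P1: BR = Basic, leader payoff 9.
- P2: BR = Deluxe, leader payoff 8.
- P3: BR = Deluxe, leader payoff 2.
- P4: BR = Deluxe, leader payoff 5.
Among 9, 8, 2, 5, the best is 9 at P1. Subgame-perfect outcome: (Basic, P1) with payoffs (1, 9).
For the simultaneous game, intersect best replies.
Vantage's best replies: P1→Basic; P2→Deluxe; P3→Deluxe; P4→Deluxe.
Wexler's best replies: Basic→P2; Deluxe→P2.
The unique mutual best reply is (Deluxe, P2), giving (5, 8).
Wexler's commitment gain: 9 − 8 = 1.

1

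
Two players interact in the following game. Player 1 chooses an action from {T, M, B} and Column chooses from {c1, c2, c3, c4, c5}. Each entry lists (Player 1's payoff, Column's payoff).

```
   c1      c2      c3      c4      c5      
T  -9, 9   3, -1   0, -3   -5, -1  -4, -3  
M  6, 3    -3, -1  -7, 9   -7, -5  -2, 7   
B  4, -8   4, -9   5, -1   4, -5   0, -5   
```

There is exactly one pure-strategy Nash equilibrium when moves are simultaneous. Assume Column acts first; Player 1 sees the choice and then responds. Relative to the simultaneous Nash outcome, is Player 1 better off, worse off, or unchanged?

better off

Solve by backward induction (Column leads).
- c1: BR = M, leader payoff 3.
- c2: BR = B, leader payoff -9.
- c3: BR = B, leader payoff -1.
- c4: BR = B, leader payoff -5.
- c5: BR = B, leader payoff -5.
Among 3, -9, -1, -5, -5, the best is 3 at c1. Subgame-perfect outcome: (M, c1) with payoffs (6, 3).
Under simultaneous play:
Player 1's best replies: c1→M; c2→B; c3→B; c4→B; c5→B.
Column's best replies: T→c1; M→c3; B→c3.
Only (B, c3) has each player best-responding; Nash payoffs (5, -1).
Player 1 earns 6 sequentially versus 5 at the Nash outcome: better off.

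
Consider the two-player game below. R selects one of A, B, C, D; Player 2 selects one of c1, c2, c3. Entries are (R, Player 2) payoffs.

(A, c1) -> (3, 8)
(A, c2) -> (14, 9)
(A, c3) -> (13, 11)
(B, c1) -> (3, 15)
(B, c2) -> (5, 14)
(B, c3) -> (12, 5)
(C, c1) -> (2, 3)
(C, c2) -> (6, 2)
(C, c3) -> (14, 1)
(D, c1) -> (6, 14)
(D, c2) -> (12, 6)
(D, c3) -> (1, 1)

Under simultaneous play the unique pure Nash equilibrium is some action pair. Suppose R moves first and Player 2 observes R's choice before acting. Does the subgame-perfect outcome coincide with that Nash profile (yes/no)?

no

Work backward from Player 2's decision.
- A → Player 2 plays c3 (best of 8, 9, 11); R gets 13.
- B → Player 2 plays c1 (best of 15, 14, 5); R gets 3.
- C → Player 2 plays c1 (best of 3, 2, 1); R gets 2.
- D → Player 2 plays c1 (best of 14, 6, 1); R gets 6.
Among 13, 3, 2, 6, the best is 13 at A. Subgame-perfect outcome: (A, c3) with payoffs (13, 11).
For the simultaneous game, intersect best replies.
R's best replies: c1→D; c2→A; c3→C.
Player 2's best replies: A→c3; B→c1; C→c1; D→c1.
The unique mutual best reply is (D, c1), giving (6, 14).
Sequential outcome (A, c3) differs from the Nash profile (D, c1).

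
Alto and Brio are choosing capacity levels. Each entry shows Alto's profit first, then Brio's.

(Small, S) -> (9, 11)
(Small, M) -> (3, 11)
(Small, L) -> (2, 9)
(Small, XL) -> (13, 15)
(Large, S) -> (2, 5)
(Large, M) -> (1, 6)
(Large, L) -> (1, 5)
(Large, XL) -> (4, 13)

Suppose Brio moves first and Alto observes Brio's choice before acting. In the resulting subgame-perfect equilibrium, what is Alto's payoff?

13

Alto best-responds to each possible Brio move:
- S: BR = Small, leader payoff 11.
- M: BR = Small, leader payoff 11.
- L: BR = Small, leader payoff 9.
- XL: BR = Small, leader payoff 15.
Among 11, 11, 9, 15, the best is 15 at XL. Subgame-perfect outcome: (Small, XL) with payoffs (13, 15).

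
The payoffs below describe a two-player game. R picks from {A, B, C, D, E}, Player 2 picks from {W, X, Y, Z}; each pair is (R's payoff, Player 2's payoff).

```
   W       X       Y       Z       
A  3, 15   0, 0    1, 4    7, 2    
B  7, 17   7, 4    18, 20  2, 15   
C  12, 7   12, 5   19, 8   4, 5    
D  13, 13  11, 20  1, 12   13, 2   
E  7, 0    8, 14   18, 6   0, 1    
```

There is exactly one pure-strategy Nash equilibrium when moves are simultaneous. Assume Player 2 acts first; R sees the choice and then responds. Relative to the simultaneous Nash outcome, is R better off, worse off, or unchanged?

worse off

Work backward from R's decision.
- W: BR = D, leader payoff 13.
- X: BR = C, leader payoff 5.
- Y: BR = C, leader payoff 8.
- Z: BR = D, leader payoff 2.
Among 13, 5, 8, 2, the best is 13 at W. Subgame-perfect outcome: (D, W) with payoffs (13, 13).
Now find the simultaneous Nash equilibrium.
R's best replies: W→D; X→C; Y→C; Z→D.
Player 2's best replies: A→W; B→Y; C→Y; D→X; E→X.
Only (C, Y) has each player best-responding; Nash payoffs (19, 8).
R earns 13 sequentially versus 19 at the Nash outcome: worse off.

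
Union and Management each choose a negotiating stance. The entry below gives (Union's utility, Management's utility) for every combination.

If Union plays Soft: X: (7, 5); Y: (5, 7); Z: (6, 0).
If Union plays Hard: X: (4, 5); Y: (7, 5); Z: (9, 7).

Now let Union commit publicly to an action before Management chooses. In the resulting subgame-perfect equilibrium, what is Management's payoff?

Solve by backward induction (Union leads).
- Soft: BR = Y, leader payoff 5.
- Hard: BR = Z, leader payoff 9.
Among 5, 9, the best is 9 at Hard. Subgame-perfect outcome: (Hard, Z) with payoffs (9, 7).

7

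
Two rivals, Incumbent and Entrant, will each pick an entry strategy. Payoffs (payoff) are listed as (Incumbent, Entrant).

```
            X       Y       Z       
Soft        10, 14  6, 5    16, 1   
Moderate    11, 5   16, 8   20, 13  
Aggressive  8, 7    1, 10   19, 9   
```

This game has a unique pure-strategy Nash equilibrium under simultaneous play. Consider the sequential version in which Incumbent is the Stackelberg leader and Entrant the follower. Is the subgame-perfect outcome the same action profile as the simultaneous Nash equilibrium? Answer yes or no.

Entrant best-responds to each possible Incumbent move:
- Soft: Entrant compares 14, 5, 1 and picks X; Incumbent would get 10.
- Moderate: Entrant compares 5, 8, 13 and picks Z; Incumbent would get 20.
- Aggressive: Entrant compares 7, 10, 9 and picks Y; Incumbent would get 1.
Among 10, 20, 1, the best is 20 at Moderate. Subgame-perfect outcome: (Moderate, Z) with payoffs (20, 13).
For the simultaneous game, intersect best replies.
Incumbent's best replies: X→Moderate; Y→Moderate; Z→Moderate.
Entrant's best replies: Soft→X; Moderate→Z; Aggressive→Y.
Only (Moderate, Z) has each player best-responding; Nash payoffs (20, 13).
Sequential outcome (Moderate, Z) coincides with the Nash profile (Moderate, Z).

yes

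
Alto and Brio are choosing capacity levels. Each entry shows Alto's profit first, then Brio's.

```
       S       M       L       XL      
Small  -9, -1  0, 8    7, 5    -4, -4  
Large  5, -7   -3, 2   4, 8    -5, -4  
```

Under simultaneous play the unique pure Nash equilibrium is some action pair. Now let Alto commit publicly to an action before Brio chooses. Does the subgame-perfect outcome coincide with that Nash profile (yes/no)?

no

Solve by backward induction (Alto leads).
- Small: BR = M, leader payoff 0.
- Large: BR = L, leader payoff 4.
Among 0, 4, the best is 4 at Large. Subgame-perfect outcome: (Large, L) with payoffs (4, 8).
Now find the simultaneous Nash equilibrium.
Alto's best replies: S→Large; M→Small; L→Small; XL→Small.
Brio's best replies: Small→M; Large→L.
Only (Small, M) has each player best-responding; Nash payoffs (0, 8).
Sequential outcome (Large, L) differs from the Nash profile (Small, M).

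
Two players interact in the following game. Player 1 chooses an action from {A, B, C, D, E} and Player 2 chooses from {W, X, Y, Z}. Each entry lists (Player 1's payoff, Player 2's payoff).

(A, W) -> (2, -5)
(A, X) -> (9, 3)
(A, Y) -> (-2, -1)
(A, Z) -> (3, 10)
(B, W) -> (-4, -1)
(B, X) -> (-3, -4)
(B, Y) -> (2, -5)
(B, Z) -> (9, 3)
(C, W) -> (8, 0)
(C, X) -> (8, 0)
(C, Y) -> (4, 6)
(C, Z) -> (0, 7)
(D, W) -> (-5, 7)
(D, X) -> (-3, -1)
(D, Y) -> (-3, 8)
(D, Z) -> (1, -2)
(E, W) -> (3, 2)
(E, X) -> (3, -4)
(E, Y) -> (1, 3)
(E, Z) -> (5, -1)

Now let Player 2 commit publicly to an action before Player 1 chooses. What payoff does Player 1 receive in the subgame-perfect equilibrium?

Work backward from Player 1's decision.
- W: Player 1 compares 2, -4, 8, -5, 3 and picks C; Player 2 would get 0.
- X: Player 1 compares 9, -3, 8, -3, 3 and picks A; Player 2 would get 3.
- Y: Player 1 compares -2, 2, 4, -3, 1 and picks C; Player 2 would get 6.
- Z: Player 1 compares 3, 9, 0, 1, 5 and picks B; Player 2 would get 3.
Player 2's induced payoffs are 0, 3, 6, 3, so Player 2 commits to Y. Subgame-perfect outcome: (C, Y) with payoffs (4, 6).

4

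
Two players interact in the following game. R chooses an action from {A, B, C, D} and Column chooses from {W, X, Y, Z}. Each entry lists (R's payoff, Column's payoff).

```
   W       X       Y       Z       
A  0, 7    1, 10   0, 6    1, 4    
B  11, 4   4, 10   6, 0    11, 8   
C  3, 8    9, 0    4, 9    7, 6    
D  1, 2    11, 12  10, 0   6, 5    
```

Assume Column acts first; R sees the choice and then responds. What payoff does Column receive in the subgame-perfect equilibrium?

R best-responds to each possible Column move:
- W → R plays B (best of 0, 11, 3, 1); Column gets 4.
- X → R plays D (best of 1, 4, 9, 11); Column gets 12.
- Y → R plays D (best of 0, 6, 4, 10); Column gets 0.
- Z → R plays B (best of 1, 11, 7, 6); Column gets 8.
Column's induced payoffs are 4, 12, 0, 8, so Column commits to X. Subgame-perfect outcome: (D, X) with payoffs (11, 12).

12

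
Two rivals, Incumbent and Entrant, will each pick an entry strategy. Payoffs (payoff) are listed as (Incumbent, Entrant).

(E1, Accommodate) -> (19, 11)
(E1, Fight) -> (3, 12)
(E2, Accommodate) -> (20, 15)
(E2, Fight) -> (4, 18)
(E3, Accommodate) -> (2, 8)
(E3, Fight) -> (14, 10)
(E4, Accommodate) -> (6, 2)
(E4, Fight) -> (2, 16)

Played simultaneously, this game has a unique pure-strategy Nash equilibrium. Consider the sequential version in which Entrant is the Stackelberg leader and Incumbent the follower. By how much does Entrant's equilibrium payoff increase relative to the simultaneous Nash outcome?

5

Incumbent best-responds to each possible Entrant move:
- Accommodate: Incumbent compares 19, 20, 2, 6 and picks E2; Entrant would get 15.
- Fight: Incumbent compares 3, 4, 14, 2 and picks E3; Entrant would get 10.
Maximizing over 15, 10, Entrant chooses Accommodate. Subgame-perfect outcome: (E2, Accommodate) with payoffs (20, 15).
For the simultaneous game, intersect best replies.
Incumbent's best replies: Accommodate→E2; Fight→E3.
Entrant's best replies: E1→Fight; E2→Fight; E3→Fight; E4→Fight.
Only (E3, Fight) has each player best-responding; Nash payoffs (14, 10).
Entrant's commitment gain: 15 − 10 = 5.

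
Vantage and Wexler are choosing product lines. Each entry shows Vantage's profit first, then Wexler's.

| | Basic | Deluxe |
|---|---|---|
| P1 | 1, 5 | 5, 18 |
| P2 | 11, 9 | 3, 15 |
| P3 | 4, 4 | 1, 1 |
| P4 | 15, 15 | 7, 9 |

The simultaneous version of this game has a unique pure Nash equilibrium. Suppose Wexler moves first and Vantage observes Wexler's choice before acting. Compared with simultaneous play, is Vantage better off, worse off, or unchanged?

Backward induction with Wexler moving first.
- Basic: BR = P4, leader payoff 15.
- Deluxe: BR = P4, leader payoff 9.
Wexler's induced payoffs are 15, 9, so Wexler commits to Basic. Subgame-perfect outcome: (P4, Basic) with payoffs (15, 15).
Under simultaneous play:
Vantage's best replies: Basic→P4; Deluxe→P4.
Wexler's best replies: P1→Deluxe; P2→Deluxe; P3→Basic; P4→Basic.
The unique mutual best reply is (P4, Basic), giving (15, 15).
Vantage earns 15 sequentially versus 15 at the Nash outcome: unchanged.

unchanged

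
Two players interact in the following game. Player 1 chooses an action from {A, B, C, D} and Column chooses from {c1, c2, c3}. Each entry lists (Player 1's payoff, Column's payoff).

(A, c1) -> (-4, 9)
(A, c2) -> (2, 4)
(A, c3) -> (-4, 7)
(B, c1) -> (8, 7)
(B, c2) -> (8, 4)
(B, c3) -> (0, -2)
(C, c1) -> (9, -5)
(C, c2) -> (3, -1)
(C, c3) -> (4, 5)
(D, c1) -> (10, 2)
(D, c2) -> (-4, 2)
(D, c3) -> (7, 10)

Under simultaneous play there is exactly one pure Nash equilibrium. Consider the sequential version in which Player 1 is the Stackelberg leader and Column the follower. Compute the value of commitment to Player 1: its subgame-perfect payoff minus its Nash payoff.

Backward induction with Player 1 moving first.
- A: Column compares 9, 4, 7 and picks c1; Player 1 would get -4.
- B: Column compares 7, 4, -2 and picks c1; Player 1 would get 8.
- C: Column compares -5, -1, 5 and picks c3; Player 1 would get 4.
- D: Column compares 2, 2, 10 and picks c3; Player 1 would get 7.
Among -4, 8, 4, 7, the best is 8 at B. Subgame-perfect outcome: (B, c1) with payoffs (8, 7).
For the simultaneous game, intersect best replies.
Player 1's best replies: c1→D; c2→B; c3→D.
Column's best replies: A→c1; B→c1; C→c3; D→c3.
Only (D, c3) has each player best-responding; Nash payoffs (7, 10).
Player 1's commitment gain: 8 − 7 = 1.

1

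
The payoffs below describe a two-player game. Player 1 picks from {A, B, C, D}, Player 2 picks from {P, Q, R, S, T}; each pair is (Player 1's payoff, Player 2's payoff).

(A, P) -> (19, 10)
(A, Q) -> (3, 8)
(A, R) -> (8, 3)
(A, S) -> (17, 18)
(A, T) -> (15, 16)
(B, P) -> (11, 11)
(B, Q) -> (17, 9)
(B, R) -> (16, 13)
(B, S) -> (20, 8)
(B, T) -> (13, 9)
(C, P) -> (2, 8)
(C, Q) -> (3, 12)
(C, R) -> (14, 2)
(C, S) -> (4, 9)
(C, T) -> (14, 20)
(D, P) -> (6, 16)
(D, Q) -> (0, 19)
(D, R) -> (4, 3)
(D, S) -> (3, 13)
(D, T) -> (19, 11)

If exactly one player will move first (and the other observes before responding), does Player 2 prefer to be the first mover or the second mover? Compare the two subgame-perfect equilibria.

If Player 1 leads: Player 2's best replies are A→S, B→R, C→T, D→Q; Player 1's induced payoffs 17, 16, 14, 0; outcome (A, S), payoffs (17, 18).
If Player 2 leads: Player 1's best replies are P→A, Q→B, R→B, S→B, T→D; Player 2's induced payoffs 10, 9, 13, 8, 11; outcome (B, R), payoffs (16, 13).
Player 2 gets 13 moving first and 18 moving second, so Player 2 prefers to move second.

second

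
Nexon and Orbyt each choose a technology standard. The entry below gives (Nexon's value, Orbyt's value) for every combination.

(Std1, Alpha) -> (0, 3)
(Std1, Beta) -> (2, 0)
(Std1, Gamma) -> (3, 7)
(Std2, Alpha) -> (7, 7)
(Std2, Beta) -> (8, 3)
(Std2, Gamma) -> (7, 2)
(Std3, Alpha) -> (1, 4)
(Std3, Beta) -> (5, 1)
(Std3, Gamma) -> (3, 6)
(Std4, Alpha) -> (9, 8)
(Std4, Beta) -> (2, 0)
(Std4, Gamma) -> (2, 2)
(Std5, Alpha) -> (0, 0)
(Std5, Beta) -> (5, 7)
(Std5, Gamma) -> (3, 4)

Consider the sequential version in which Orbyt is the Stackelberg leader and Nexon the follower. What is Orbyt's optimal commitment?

Alpha

Work backward from Nexon's decision.
- Alpha: Nexon compares 0, 7, 1, 9, 0 and picks Std4; Orbyt would get 8.
- Beta: Nexon compares 2, 8, 5, 2, 5 and picks Std2; Orbyt would get 3.
- Gamma: Nexon compares 3, 7, 3, 2, 3 and picks Std2; Orbyt would get 2.
Maximizing over 8, 3, 2, Orbyt chooses Alpha. Subgame-perfect outcome: (Std4, Alpha) with payoffs (9, 8).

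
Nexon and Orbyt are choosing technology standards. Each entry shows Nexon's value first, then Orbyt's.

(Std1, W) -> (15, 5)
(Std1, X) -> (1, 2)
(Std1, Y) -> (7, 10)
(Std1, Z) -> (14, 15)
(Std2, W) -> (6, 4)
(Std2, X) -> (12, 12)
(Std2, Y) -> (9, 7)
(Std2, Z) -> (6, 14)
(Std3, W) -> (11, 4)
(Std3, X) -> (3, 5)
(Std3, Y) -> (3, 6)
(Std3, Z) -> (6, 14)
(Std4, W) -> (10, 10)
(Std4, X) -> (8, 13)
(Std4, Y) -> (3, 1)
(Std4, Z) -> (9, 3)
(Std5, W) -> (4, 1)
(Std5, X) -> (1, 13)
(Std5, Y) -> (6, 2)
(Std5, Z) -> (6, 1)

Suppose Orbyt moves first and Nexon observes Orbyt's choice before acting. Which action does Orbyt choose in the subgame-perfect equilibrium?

Solve by backward induction (Orbyt leads).
- W: Nexon compares 15, 6, 11, 10, 4 and picks Std1; Orbyt would get 5.
- X: Nexon compares 1, 12, 3, 8, 1 and picks Std2; Orbyt would get 12.
- Y: Nexon compares 7, 9, 3, 3, 6 and picks Std2; Orbyt would get 7.
- Z: Nexon compares 14, 6, 6, 9, 6 and picks Std1; Orbyt would get 15.
Maximizing over 5, 12, 7, 15, Orbyt chooses Z. Subgame-perfect outcome: (Std1, Z) with payoffs (14, 15).

Z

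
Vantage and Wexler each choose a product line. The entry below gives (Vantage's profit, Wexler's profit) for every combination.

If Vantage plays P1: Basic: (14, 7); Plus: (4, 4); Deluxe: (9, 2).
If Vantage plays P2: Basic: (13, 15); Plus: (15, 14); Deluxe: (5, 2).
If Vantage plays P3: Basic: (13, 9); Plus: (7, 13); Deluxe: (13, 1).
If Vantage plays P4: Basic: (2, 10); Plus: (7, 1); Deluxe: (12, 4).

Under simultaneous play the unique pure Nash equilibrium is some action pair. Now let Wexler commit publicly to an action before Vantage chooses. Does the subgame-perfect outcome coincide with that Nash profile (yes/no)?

no

Backward induction with Wexler moving first.
- Basic: BR = P1, leader payoff 7.
- Plus: BR = P2, leader payoff 14.
- Deluxe: BR = P3, leader payoff 1.
Among 7, 14, 1, the best is 14 at Plus. Subgame-perfect outcome: (P2, Plus) with payoffs (15, 14).
For the simultaneous game, intersect best replies.
Vantage's best replies: Basic→P1; Plus→P2; Deluxe→P3.
Wexler's best replies: P1→Basic; P2→Basic; P3→Plus; P4→Basic.
The unique mutual best reply is (P1, Basic), giving (14, 7).
Sequential outcome (P2, Plus) differs from the Nash profile (P1, Basic).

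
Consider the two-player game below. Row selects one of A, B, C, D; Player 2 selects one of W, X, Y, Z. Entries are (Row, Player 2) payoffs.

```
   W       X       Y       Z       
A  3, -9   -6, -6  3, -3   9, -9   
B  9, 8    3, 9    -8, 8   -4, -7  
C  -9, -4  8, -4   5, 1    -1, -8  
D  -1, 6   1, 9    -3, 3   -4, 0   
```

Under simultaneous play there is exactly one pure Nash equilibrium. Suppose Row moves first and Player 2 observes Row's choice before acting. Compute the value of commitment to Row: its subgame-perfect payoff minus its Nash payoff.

Backward induction with Row moving first.
- A: Player 2 compares -9, -6, -3, -9 and picks Y; Row would get 3.
- B: Player 2 compares 8, 9, 8, -7 and picks X; Row would get 3.
- C: Player 2 compares -4, -4, 1, -8 and picks Y; Row would get 5.
- D: Player 2 compares 6, 9, 3, 0 and picks X; Row would get 1.
Maximizing over 3, 3, 5, 1, Row chooses C. Subgame-perfect outcome: (C, Y) with payoffs (5, 1).
Under simultaneous play:
Row's best replies: W→B; X→C; Y→C; Z→A.
Player 2's best replies: A→Y; B→X; C→Y; D→X.
The unique mutual best reply is (C, Y), giving (5, 1).
Row's commitment gain: 5 − 5 = 0.

0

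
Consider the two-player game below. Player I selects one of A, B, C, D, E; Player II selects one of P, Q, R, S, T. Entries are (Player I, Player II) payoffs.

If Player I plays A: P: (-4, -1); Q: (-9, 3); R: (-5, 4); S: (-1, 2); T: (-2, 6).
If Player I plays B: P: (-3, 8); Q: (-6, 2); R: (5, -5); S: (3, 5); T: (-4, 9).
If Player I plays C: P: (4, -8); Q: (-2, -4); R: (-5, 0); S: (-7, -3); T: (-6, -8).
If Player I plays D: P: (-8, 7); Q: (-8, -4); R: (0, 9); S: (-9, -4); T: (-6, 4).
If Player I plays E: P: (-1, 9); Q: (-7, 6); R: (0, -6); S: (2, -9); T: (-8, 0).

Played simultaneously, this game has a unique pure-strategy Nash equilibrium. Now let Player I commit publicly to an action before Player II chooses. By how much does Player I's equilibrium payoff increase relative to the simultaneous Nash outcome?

2

Work backward from Player II's decision.
- A → Player II plays T (best of -1, 3, 4, 2, 6); Player I gets -2.
- B → Player II plays T (best of 8, 2, -5, 5, 9); Player I gets -4.
- C → Player II plays R (best of -8, -4, 0, -3, -8); Player I gets -5.
- D → Player II plays R (best of 7, -4, 9, -4, 4); Player I gets 0.
- E → Player II plays P (best of 9, 6, -6, -9, 0); Player I gets -1.
Maximizing over -2, -4, -5, 0, -1, Player I chooses D. Subgame-perfect outcome: (D, R) with payoffs (0, 9).
Now find the simultaneous Nash equilibrium.
Player I's best replies: P→C; Q→C; R→B; S→B; T→A.
Player II's best replies: A→T; B→T; C→R; D→R; E→P.
Only (A, T) has each player best-responding; Nash payoffs (-2, 6).
Player I's commitment gain: 0 − -2 = 2.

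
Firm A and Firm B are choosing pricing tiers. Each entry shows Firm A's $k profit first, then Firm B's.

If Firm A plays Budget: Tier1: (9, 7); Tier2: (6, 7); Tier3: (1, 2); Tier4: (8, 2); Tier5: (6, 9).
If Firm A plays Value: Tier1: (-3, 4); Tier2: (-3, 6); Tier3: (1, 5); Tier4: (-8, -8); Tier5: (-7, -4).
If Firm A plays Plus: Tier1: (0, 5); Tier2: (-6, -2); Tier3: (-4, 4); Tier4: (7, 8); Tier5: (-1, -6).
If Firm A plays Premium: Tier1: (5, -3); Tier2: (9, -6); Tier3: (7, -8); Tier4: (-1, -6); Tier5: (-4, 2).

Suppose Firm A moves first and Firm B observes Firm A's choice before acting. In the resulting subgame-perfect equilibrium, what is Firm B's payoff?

Work backward from Firm B's decision.
- Budget: Firm B compares 7, 7, 2, 2, 9 and picks Tier5; Firm A would get 6.
- Value: Firm B compares 4, 6, 5, -8, -4 and picks Tier2; Firm A would get -3.
- Plus: Firm B compares 5, -2, 4, 8, -6 and picks Tier4; Firm A would get 7.
- Premium: Firm B compares -3, -6, -8, -6, 2 and picks Tier5; Firm A would get -4.
Among 6, -3, 7, -4, the best is 7 at Plus. Subgame-perfect outcome: (Plus, Tier4) with payoffs (7, 8).

8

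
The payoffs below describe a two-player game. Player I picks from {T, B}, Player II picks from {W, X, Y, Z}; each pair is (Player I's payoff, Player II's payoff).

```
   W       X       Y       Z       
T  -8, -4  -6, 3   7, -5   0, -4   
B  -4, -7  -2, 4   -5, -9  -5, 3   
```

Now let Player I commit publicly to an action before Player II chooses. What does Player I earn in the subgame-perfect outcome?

-2

Backward induction with Player I moving first.
- T → Player II plays X (best of -4, 3, -5, -4); Player I gets -6.
- B → Player II plays X (best of -7, 4, -9, 3); Player I gets -2.
Maximizing over -6, -2, Player I chooses B. Subgame-perfect outcome: (B, X) with payoffs (-2, 4).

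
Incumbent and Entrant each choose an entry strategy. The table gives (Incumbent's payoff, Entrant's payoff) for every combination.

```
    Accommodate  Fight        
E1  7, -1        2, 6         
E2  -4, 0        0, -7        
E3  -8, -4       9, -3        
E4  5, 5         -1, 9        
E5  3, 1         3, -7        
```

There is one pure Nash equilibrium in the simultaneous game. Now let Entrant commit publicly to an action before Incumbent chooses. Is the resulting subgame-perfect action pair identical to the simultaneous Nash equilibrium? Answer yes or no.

no

Incumbent best-responds to each possible Entrant move:
- Accommodate → Incumbent plays E1 (best of 7, -4, -8, 5, 3); Entrant gets -1.
- Fight → Incumbent plays E3 (best of 2, 0, 9, -1, 3); Entrant gets -3.
Entrant's induced payoffs are -1, -3, so Entrant commits to Accommodate. Subgame-perfect outcome: (E1, Accommodate) with payoffs (7, -1).
For the simultaneous game, intersect best replies.
Incumbent's best replies: Accommodate→E1; Fight→E3.
Entrant's best replies: E1→Fight; E2→Accommodate; E3→Fight; E4→Fight; E5→Accommodate.
Only (E3, Fight) has each player best-responding; Nash payoffs (9, -3).
Sequential outcome (E1, Accommodate) differs from the Nash profile (E3, Fight).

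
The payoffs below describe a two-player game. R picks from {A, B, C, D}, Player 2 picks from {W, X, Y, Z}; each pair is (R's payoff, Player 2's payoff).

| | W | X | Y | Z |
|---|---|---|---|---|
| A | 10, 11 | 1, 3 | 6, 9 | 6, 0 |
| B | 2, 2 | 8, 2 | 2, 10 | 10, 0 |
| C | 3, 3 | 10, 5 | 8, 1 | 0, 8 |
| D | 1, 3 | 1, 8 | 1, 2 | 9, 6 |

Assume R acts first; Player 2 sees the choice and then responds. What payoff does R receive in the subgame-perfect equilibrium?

10

Player 2 best-responds to each possible R move:
- A → Player 2 plays W (best of 11, 3, 9, 0); R gets 10.
- B → Player 2 plays Y (best of 2, 2, 10, 0); R gets 2.
- C → Player 2 plays Z (best of 3, 5, 1, 8); R gets 0.
- D → Player 2 plays X (best of 3, 8, 2, 6); R gets 1.
Maximizing over 10, 2, 0, 1, R chooses A. Subgame-perfect outcome: (A, W) with payoffs (10, 11).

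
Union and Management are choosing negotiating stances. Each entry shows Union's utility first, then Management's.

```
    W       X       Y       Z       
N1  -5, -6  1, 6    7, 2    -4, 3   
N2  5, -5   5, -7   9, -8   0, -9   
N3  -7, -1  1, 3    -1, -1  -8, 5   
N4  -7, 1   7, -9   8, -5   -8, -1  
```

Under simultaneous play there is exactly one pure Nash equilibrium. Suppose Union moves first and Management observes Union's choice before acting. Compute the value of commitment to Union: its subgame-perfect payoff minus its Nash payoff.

Management best-responds to each possible Union move:
- N1: BR = X, leader payoff 1.
- N2: BR = W, leader payoff 5.
- N3: BR = Z, leader payoff -8.
- N4: BR = W, leader payoff -7.
Union's induced payoffs are 1, 5, -8, -7, so Union commits to N2. Subgame-perfect outcome: (N2, W) with payoffs (5, -5).
For the simultaneous game, intersect best replies.
Union's best replies: W→N2; X→N4; Y→N2; Z→N2.
Management's best replies: N1→X; N2→W; N3→Z; N4→W.
The unique mutual best reply is (N2, W), giving (5, -5).
Union's commitment gain: 5 − 5 = 0.

0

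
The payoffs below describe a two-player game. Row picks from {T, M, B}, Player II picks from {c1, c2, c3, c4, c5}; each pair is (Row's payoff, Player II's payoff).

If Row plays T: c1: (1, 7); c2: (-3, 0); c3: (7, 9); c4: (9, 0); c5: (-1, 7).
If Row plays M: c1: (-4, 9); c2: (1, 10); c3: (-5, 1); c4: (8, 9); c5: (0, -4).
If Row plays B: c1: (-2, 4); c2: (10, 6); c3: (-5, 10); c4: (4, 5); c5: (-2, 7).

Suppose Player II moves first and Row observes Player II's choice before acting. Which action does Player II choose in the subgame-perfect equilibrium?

c3

Work backward from Row's decision.
- c1: BR = T, leader payoff 7.
- c2: BR = B, leader payoff 6.
- c3: BR = T, leader payoff 9.
- c4: BR = T, leader payoff 0.
- c5: BR = M, leader payoff -4.
Among 7, 6, 9, 0, -4, the best is 9 at c3. Subgame-perfect outcome: (T, c3) with payoffs (7, 9).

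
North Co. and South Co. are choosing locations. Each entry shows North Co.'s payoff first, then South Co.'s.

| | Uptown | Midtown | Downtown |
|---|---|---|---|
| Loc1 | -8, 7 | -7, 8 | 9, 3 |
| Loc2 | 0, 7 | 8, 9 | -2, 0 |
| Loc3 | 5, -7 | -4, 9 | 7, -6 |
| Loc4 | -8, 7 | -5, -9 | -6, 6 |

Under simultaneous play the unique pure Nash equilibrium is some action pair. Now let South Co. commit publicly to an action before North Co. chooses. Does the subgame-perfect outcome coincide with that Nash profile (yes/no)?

yes

North Co. best-responds to each possible South Co. move:
- Uptown: BR = Loc3, leader payoff -7.
- Midtown: BR = Loc2, leader payoff 9.
- Downtown: BR = Loc1, leader payoff 3.
Maximizing over -7, 9, 3, South Co. chooses Midtown. Subgame-perfect outcome: (Loc2, Midtown) with payoffs (8, 9).
For the simultaneous game, intersect best replies.
North Co.'s best replies: Uptown→Loc3; Midtown→Loc2; Downtown→Loc1.
South Co.'s best replies: Loc1→Midtown; Loc2→Midtown; Loc3→Midtown; Loc4→Uptown.
Only (Loc2, Midtown) has each player best-responding; Nash payoffs (8, 9).
Sequential outcome (Loc2, Midtown) coincides with the Nash profile (Loc2, Midtown).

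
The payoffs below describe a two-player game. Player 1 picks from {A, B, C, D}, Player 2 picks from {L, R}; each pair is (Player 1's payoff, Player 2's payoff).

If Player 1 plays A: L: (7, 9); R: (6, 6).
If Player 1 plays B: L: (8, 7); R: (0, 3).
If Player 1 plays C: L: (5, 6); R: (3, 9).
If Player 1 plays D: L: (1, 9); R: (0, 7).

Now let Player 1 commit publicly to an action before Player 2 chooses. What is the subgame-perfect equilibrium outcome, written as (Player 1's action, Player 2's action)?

Player 2 best-responds to each possible Player 1 move:
- A → Player 2 plays L (best of 9, 6); Player 1 gets 7.
- B → Player 2 plays L (best of 7, 3); Player 1 gets 8.
- C → Player 2 plays R (best of 6, 9); Player 1 gets 3.
- D → Player 2 plays L (best of 9, 7); Player 1 gets 1.
Among 7, 8, 3, 1, the best is 8 at B. Subgame-perfect outcome: (B, L) with payoffs (8, 7).

(B, L)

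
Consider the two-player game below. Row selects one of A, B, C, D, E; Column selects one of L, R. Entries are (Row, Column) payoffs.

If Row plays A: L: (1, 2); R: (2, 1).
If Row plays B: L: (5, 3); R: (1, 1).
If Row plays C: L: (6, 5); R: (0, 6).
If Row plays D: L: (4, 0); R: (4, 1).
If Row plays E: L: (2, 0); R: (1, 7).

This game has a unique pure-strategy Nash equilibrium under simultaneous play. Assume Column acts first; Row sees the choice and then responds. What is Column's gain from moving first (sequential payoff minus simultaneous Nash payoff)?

4

Solve by backward induction (Column leads).
- L: BR = C, leader payoff 5.
- R: BR = D, leader payoff 1.
Column's induced payoffs are 5, 1, so Column commits to L. Subgame-perfect outcome: (C, L) with payoffs (6, 5).
Under simultaneous play:
Row's best replies: L→C; R→D.
Column's best replies: A→L; B→L; C→R; D→R; E→R.
The unique mutual best reply is (D, R), giving (4, 1).
Column's commitment gain: 5 − 1 = 4.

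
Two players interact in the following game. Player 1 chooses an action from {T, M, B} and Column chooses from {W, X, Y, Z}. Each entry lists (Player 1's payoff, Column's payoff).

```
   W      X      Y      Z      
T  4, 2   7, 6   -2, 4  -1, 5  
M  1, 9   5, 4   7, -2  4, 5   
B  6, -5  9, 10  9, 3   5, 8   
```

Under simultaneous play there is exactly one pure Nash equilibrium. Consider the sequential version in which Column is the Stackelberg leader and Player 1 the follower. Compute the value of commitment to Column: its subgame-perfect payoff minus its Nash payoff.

Work backward from Player 1's decision.
- W: Player 1 compares 4, 1, 6 and picks B; Column would get -5.
- X: Player 1 compares 7, 5, 9 and picks B; Column would get 10.
- Y: Player 1 compares -2, 7, 9 and picks B; Column would get 3.
- Z: Player 1 compares -1, 4, 5 and picks B; Column would get 8.
Among -5, 10, 3, 8, the best is 10 at X. Subgame-perfect outcome: (B, X) with payoffs (9, 10).
Now find the simultaneous Nash equilibrium.
Player 1's best replies: W→B; X→B; Y→B; Z→B.
Column's best replies: T→X; M→W; B→X.
Only (B, X) has each player best-responding; Nash payoffs (9, 10).
Column's commitment gain: 10 − 10 = 0.

0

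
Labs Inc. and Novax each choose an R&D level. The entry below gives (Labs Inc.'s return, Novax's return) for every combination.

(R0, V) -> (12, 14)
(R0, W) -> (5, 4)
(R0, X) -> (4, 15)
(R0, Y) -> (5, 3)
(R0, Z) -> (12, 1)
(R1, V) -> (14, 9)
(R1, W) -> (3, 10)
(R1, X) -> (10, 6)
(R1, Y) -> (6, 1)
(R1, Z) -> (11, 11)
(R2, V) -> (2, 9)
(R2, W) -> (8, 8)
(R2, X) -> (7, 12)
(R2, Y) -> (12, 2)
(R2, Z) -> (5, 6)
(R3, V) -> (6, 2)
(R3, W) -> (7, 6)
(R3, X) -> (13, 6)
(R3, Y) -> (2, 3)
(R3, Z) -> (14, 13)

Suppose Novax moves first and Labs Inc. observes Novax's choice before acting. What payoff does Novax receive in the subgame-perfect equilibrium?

Work backward from Labs Inc.'s decision.
- V → Labs Inc. plays R1 (best of 12, 14, 2, 6); Novax gets 9.
- W → Labs Inc. plays R2 (best of 5, 3, 8, 7); Novax gets 8.
- X → Labs Inc. plays R3 (best of 4, 10, 7, 13); Novax gets 6.
- Y → Labs Inc. plays R2 (best of 5, 6, 12, 2); Novax gets 2.
- Z → Labs Inc. plays R3 (best of 12, 11, 5, 14); Novax gets 13.
Among 9, 8, 6, 2, 13, the best is 13 at Z. Subgame-perfect outcome: (R3, Z) with payoffs (14, 13).

13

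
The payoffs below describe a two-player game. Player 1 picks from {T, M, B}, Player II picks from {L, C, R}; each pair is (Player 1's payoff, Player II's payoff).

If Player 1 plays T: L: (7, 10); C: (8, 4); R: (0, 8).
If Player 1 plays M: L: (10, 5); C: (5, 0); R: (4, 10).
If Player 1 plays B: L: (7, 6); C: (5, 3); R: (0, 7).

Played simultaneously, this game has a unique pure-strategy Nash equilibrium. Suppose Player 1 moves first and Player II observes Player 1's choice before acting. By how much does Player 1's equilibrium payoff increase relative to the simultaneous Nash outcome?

3

Work backward from Player II's decision.
- T → Player II plays L (best of 10, 4, 8); Player 1 gets 7.
- M → Player II plays R (best of 5, 0, 10); Player 1 gets 4.
- B → Player II plays R (best of 6, 3, 7); Player 1 gets 0.
Player 1's induced payoffs are 7, 4, 0, so Player 1 commits to T. Subgame-perfect outcome: (T, L) with payoffs (7, 10).
Now find the simultaneous Nash equilibrium.
Player 1's best replies: L→M; C→T; R→M.
Player II's best replies: T→L; M→R; B→R.
The unique mutual best reply is (M, R), giving (4, 10).
Player 1's commitment gain: 7 − 4 = 3.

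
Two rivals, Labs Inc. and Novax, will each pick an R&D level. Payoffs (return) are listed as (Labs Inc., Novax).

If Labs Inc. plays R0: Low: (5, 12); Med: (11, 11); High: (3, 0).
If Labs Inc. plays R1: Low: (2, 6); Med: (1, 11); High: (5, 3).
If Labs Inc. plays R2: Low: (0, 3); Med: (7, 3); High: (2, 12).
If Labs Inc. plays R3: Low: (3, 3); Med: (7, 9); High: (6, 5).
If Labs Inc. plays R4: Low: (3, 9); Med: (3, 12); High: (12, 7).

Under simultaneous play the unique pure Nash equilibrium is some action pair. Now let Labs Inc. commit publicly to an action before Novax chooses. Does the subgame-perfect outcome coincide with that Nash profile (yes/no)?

Backward induction with Labs Inc. moving first.
- R0: BR = Low, leader payoff 5.
- R1: BR = Med, leader payoff 1.
- R2: BR = High, leader payoff 2.
- R3: BR = Med, leader payoff 7.
- R4: BR = Med, leader payoff 3.
Maximizing over 5, 1, 2, 7, 3, Labs Inc. chooses R3. Subgame-perfect outcome: (R3, Med) with payoffs (7, 9).
Now find the simultaneous Nash equilibrium.
Labs Inc.'s best replies: Low→R0; Med→R0; High→R4.
Novax's best replies: R0→Low; R1→Med; R2→High; R3→Med; R4→Med.
The unique mutual best reply is (R0, Low), giving (5, 12).
Sequential outcome (R3, Med) differs from the Nash profile (R0, Low).

no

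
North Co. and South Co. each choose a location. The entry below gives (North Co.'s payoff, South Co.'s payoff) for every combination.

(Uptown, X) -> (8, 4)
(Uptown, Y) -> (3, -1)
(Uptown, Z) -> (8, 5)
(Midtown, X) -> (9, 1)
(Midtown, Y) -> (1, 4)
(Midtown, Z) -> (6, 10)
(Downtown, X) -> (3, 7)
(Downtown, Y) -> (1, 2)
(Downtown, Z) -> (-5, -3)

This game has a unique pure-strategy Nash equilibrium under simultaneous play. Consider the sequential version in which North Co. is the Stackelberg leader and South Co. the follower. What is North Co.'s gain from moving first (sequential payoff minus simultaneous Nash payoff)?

0

Work backward from South Co.'s decision.
- Uptown → South Co. plays Z (best of 4, -1, 5); North Co. gets 8.
- Midtown → South Co. plays Z (best of 1, 4, 10); North Co. gets 6.
- Downtown → South Co. plays X (best of 7, 2, -3); North Co. gets 3.
Among 8, 6, 3, the best is 8 at Uptown. Subgame-perfect outcome: (Uptown, Z) with payoffs (8, 5).
For the simultaneous game, intersect best replies.
North Co.'s best replies: X→Midtown; Y→Uptown; Z→Uptown.
South Co.'s best replies: Uptown→Z; Midtown→Z; Downtown→X.
The unique mutual best reply is (Uptown, Z), giving (8, 5).
North Co.'s commitment gain: 8 − 8 = 0.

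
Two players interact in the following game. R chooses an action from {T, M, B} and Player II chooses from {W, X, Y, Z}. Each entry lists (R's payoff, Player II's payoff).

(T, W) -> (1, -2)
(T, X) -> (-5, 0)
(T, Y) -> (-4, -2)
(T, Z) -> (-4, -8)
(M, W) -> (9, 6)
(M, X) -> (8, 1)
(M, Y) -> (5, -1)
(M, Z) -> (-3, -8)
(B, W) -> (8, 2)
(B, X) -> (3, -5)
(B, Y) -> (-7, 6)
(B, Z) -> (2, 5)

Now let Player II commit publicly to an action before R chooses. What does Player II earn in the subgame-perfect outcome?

R best-responds to each possible Player II move:
- W: BR = M, leader payoff 6.
- X: BR = M, leader payoff 1.
- Y: BR = M, leader payoff -1.
- Z: BR = B, leader payoff 5.
Player II's induced payoffs are 6, 1, -1, 5, so Player II commits to W. Subgame-perfect outcome: (M, W) with payoffs (9, 6).

6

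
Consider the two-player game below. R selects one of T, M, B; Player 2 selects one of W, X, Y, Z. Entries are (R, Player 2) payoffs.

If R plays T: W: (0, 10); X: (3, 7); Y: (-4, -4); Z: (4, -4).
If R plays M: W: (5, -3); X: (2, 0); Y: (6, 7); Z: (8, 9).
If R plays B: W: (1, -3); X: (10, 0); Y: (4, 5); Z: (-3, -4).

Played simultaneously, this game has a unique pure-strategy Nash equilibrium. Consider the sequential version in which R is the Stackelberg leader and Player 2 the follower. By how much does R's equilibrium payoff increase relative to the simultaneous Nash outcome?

Player 2 best-responds to each possible R move:
- T → Player 2 plays W (best of 10, 7, -4, -4); R gets 0.
- M → Player 2 plays Z (best of -3, 0, 7, 9); R gets 8.
- B → Player 2 plays Y (best of -3, 0, 5, -4); R gets 4.
Among 0, 8, 4, the best is 8 at M. Subgame-perfect outcome: (M, Z) with payoffs (8, 9).
For the simultaneous game, intersect best replies.
R's best replies: W→M; X→B; Y→M; Z→M.
Player 2's best replies: T→W; M→Z; B→Y.
The unique mutual best reply is (M, Z), giving (8, 9).
R's commitment gain: 8 − 8 = 0.

0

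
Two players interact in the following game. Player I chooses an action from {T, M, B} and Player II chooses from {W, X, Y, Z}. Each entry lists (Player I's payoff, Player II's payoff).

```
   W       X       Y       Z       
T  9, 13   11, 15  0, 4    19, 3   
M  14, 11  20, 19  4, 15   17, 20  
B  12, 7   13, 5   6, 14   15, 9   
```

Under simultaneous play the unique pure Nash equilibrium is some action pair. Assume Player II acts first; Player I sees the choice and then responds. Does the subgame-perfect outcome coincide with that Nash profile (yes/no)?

no

Backward induction with Player II moving first.
- W: Player I compares 9, 14, 12 and picks M; Player II would get 11.
- X: Player I compares 11, 20, 13 and picks M; Player II would get 19.
- Y: Player I compares 0, 4, 6 and picks B; Player II would get 14.
- Z: Player I compares 19, 17, 15 and picks T; Player II would get 3.
Player II's induced payoffs are 11, 19, 14, 3, so Player II commits to X. Subgame-perfect outcome: (M, X) with payoffs (20, 19).
For the simultaneous game, intersect best replies.
Player I's best replies: W→M; X→M; Y→B; Z→T.
Player II's best replies: T→X; M→Z; B→Y.
The unique mutual best reply is (B, Y), giving (6, 14).
Sequential outcome (M, X) differs from the Nash profile (B, Y).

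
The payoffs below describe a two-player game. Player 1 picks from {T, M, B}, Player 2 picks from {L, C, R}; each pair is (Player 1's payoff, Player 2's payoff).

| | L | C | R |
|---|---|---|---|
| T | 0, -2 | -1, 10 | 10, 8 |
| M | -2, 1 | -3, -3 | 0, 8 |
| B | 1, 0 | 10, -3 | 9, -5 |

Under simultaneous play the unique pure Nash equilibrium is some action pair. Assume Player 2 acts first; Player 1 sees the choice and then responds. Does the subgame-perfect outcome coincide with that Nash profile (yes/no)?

Backward induction with Player 2 moving first.
- L: Player 1 compares 0, -2, 1 and picks B; Player 2 would get 0.
- C: Player 1 compares -1, -3, 10 and picks B; Player 2 would get -3.
- R: Player 1 compares 10, 0, 9 and picks T; Player 2 would get 8.
Maximizing over 0, -3, 8, Player 2 chooses R. Subgame-perfect outcome: (T, R) with payoffs (10, 8).
Under simultaneous play:
Player 1's best replies: L→B; C→B; R→T.
Player 2's best replies: T→C; M→R; B→L.
Only (B, L) has each player best-responding; Nash payoffs (1, 0).
Sequential outcome (T, R) differs from the Nash profile (B, L).

no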